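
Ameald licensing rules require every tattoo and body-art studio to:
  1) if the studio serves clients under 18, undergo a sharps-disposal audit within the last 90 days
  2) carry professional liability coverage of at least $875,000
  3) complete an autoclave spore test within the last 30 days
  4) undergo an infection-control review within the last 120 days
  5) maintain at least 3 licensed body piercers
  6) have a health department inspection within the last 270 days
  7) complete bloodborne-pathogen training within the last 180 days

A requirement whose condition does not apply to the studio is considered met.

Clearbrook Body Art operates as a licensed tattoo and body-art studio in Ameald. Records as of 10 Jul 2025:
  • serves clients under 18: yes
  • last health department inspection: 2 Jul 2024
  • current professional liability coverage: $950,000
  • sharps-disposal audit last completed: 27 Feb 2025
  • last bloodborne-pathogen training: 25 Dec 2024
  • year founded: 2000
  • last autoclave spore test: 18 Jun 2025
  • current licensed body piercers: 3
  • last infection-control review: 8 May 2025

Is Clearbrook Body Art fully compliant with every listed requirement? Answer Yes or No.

1. condition 'serves clients under 18' holds; sharps-disposal audit 133 days ago vs limit 90 → not met
2. professional liability coverage $950,000 ≥ $875,000 → met
3. autoclave spore test 22 days ago vs limit 30 → met
4. infection-control review 63 days ago vs limit 120 → met
5. licensed body piercers 3 ≥ 3 → met
6. health department inspection 373 days ago vs limit 270 → not met
7. bloodborne-pathogen training 197 days ago vs limit 180 → not met
Not met: 1, 6, 7

No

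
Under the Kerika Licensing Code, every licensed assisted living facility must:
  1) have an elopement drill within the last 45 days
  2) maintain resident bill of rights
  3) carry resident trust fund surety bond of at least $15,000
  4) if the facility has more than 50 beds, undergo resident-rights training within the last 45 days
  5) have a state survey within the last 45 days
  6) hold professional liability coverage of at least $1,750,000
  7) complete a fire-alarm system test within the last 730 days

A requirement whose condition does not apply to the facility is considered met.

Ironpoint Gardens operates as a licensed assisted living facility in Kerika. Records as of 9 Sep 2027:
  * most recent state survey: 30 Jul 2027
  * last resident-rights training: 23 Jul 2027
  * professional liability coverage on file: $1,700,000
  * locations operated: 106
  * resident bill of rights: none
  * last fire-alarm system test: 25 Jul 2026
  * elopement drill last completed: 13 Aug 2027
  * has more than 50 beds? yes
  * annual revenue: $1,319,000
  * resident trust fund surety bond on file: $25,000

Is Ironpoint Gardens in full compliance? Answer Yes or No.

1. elopement drill 27 days ago vs limit 45 → met
2. resident bill of rights absent → not met
3. resident trust fund surety bond $25,000 ≥ $15,000 → met
4. condition 'has more than 50 beds' holds; resident-rights training 48 days ago vs limit 45 → not met
5. state survey 41 days ago vs limit 45 → met
6. professional liability coverage $1,700,000 < $1,750,000 → not met
7. fire-alarm system test 411 days ago vs limit 730 → met
Not met: 2, 4, 6

No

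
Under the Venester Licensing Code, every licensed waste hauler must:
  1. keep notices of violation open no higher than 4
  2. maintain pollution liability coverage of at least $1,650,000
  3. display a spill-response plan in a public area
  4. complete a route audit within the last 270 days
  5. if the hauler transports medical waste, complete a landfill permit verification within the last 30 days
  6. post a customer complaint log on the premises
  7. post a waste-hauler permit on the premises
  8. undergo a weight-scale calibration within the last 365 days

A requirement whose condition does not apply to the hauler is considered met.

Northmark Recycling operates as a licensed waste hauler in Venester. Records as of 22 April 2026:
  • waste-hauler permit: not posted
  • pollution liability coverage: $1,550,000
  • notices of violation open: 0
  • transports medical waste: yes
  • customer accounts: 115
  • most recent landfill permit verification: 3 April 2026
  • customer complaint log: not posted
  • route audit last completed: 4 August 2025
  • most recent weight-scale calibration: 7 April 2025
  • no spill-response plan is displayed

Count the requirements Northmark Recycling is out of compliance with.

5

1. notices of violation open 0 ≤ 4 → met
2. pollution liability coverage $1,550,000 < $1,650,000 → not met
3. spill-response plan absent → not met
4. route audit 261 days ago vs limit 270 → met
5. condition 'transports medical waste' holds; landfill permit verification 19 days ago vs limit 30 → met
6. customer complaint log absent → not met
7. waste-hauler permit absent → not met
8. weight-scale calibration 380 days ago vs limit 365 → not met
Not met: 5 of 8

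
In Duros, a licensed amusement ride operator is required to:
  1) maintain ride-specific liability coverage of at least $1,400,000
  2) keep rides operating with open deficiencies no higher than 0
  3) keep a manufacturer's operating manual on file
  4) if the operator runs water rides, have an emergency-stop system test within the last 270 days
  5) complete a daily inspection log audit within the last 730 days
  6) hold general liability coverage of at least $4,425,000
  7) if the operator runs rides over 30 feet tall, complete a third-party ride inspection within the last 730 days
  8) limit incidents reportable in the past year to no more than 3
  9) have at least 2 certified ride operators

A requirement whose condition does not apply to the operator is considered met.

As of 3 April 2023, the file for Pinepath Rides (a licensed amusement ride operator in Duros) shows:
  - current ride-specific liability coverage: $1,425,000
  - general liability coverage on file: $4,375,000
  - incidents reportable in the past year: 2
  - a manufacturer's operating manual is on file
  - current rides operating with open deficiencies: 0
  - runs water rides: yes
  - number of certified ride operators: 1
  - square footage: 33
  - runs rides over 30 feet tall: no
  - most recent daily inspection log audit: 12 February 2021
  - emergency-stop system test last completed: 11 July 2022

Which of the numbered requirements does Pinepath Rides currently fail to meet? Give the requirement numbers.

1. ride-specific liability coverage $1,425,000 ≥ $1,400,000 → met
2. rides operating with open deficiencies 0 ≤ 0 → met
3. manufacturer's operating manual present → met
4. condition 'runs water rides' holds; emergency-stop system test 266 days ago vs limit 270 → met
5. daily inspection log audit 780 days ago vs limit 730 → not met
6. general liability coverage $4,375,000 < $4,425,000 → not met
7. condition 'runs rides over 30 feet tall' does not hold → requirement n/a → met
8. incidents reportable in the past year 2 ≤ 3 → met
9. certified ride operators 1 < 2 → not met
Not met: 5, 6, 9

5, 6, 9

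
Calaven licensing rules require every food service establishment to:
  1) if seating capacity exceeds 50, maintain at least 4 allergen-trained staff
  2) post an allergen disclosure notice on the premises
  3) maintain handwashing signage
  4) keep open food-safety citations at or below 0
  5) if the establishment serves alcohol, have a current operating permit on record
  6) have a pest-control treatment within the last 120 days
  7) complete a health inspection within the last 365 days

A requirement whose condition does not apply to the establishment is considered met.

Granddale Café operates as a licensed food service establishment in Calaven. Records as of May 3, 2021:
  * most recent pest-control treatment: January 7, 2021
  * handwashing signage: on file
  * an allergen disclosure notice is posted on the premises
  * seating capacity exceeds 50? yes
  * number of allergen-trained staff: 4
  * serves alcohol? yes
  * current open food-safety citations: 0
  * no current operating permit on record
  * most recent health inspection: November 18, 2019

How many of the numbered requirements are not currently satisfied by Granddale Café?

1. condition 'seating capacity exceeds 50' holds; allergen-trained staff 4 ≥ 4 → met
2. allergen disclosure notice present → met
3. handwashing signage present → met
4. open food-safety citations 0 ≤ 0 → met
5. condition 'serves alcohol' holds; current operating permit absent → not met
6. pest-control treatment 116 days ago vs limit 120 → met
7. health inspection 532 days ago vs limit 365 → not met
Not met: 2 of 7

2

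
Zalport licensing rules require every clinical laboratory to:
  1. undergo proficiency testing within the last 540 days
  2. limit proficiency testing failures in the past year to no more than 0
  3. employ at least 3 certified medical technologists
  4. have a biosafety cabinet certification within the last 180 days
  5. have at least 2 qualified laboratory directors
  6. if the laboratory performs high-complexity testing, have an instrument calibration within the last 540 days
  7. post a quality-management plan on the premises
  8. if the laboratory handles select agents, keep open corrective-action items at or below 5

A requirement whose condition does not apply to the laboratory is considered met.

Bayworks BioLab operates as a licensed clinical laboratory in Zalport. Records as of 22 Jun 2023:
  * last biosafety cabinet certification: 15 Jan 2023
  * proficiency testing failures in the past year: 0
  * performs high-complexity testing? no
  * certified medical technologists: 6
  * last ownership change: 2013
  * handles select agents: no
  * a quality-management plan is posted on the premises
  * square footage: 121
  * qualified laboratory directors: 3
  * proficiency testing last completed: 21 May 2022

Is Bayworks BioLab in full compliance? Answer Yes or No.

1. proficiency testing 397 days ago vs limit 540 → met
2. proficiency testing failures in the past year 0 ≤ 0 → met
3. certified medical technologists 6 ≥ 3 → met
4. biosafety cabinet certification 158 days ago vs limit 180 → met
5. qualified laboratory directors 3 ≥ 2 → met
6. condition 'performs high-complexity testing' does not hold → requirement n/a → met
7. quality-management plan present → met
8. condition 'handles select agents' does not hold → requirement n/a → met
All met.

Yes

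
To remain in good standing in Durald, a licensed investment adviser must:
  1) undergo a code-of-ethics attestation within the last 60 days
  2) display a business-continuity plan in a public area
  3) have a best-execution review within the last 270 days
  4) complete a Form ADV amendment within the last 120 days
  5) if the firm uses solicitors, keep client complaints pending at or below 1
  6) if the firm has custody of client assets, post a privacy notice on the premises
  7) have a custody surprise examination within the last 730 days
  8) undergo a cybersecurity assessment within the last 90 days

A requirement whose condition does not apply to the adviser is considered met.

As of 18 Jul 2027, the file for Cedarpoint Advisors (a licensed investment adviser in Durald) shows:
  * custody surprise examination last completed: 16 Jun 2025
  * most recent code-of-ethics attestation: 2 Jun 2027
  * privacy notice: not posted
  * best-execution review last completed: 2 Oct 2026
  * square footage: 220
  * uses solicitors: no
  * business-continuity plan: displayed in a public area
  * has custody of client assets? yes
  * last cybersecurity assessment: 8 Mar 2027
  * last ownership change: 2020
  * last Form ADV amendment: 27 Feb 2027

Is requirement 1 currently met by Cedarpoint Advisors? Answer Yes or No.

Yes

1. code-of-ethics attestation 46 days ago vs limit 60 → met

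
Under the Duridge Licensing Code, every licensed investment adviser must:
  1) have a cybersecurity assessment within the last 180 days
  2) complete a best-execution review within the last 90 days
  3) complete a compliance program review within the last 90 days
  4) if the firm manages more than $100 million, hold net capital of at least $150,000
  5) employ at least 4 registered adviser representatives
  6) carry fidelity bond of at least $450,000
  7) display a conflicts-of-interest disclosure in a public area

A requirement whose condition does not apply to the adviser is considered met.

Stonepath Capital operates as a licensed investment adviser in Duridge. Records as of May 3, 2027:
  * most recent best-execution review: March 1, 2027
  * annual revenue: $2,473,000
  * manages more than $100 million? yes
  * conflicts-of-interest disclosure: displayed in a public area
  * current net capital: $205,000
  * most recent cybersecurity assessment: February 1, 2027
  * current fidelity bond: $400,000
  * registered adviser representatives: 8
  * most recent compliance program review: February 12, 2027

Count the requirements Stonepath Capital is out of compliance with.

1. cybersecurity assessment 91 days ago vs limit 180 → met
2. best-execution review 63 days ago vs limit 90 → met
3. compliance program review 80 days ago vs limit 90 → met
4. condition 'manages more than $100 million' holds; net capital $205,000 ≥ $150,000 → met
5. registered adviser representatives 8 ≥ 4 → met
6. fidelity bond $400,000 < $450,000 → not met
7. conflicts-of-interest disclosure present → met
Not met: 1 of 7

1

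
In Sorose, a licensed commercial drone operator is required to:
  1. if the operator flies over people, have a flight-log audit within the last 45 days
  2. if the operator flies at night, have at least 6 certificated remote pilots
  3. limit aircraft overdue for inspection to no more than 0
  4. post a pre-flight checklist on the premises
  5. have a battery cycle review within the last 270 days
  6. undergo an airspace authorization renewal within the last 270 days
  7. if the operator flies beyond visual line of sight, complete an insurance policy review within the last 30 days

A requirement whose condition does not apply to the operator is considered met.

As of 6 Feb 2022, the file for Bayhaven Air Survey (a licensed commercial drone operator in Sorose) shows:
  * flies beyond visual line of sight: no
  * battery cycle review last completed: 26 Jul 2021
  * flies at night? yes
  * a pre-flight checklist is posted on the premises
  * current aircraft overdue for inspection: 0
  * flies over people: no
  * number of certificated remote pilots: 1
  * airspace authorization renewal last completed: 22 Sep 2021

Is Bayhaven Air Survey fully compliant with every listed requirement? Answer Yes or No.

1. condition 'flies over people' does not hold → requirement n/a → met
2. condition 'flies at night' holds; certificated remote pilots 1 < 6 → not met
3. aircraft overdue for inspection 0 ≤ 0 → met
4. pre-flight checklist present → met
5. battery cycle review 195 days ago vs limit 270 → met
6. airspace authorization renewal 137 days ago vs limit 270 → met
7. condition 'flies beyond visual line of sight' does not hold → requirement n/a → met
Not met: 2

No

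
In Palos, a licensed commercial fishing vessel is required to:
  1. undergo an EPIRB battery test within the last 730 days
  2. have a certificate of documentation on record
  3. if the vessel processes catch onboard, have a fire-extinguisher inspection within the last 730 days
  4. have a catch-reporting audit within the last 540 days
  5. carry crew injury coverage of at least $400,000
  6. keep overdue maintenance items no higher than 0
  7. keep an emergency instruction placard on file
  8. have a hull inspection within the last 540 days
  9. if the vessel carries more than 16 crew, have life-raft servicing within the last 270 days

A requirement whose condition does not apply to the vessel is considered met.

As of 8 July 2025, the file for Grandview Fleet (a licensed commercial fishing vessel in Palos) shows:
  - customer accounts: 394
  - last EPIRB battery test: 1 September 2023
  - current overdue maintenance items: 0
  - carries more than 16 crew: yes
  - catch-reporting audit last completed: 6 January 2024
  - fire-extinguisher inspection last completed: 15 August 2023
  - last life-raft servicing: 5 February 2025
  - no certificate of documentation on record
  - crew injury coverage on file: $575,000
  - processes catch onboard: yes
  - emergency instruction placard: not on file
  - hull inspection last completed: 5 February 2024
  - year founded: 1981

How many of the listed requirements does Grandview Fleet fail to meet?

3

1. EPIRB battery test 676 days ago vs limit 730 → met
2. certificate of documentation absent → not met
3. condition 'processes catch onboard' holds; fire-extinguisher inspection 693 days ago vs limit 730 → met
4. catch-reporting audit 549 days ago vs limit 540 → not met
5. crew injury coverage $575,000 ≥ $400,000 → met
6. overdue maintenance items 0 ≤ 0 → met
7. emergency instruction placard absent → not met
8. hull inspection 519 days ago vs limit 540 → met
9. condition 'carries more than 16 crew' holds; life-raft servicing 153 days ago vs limit 270 → met
Not met: 3 of 9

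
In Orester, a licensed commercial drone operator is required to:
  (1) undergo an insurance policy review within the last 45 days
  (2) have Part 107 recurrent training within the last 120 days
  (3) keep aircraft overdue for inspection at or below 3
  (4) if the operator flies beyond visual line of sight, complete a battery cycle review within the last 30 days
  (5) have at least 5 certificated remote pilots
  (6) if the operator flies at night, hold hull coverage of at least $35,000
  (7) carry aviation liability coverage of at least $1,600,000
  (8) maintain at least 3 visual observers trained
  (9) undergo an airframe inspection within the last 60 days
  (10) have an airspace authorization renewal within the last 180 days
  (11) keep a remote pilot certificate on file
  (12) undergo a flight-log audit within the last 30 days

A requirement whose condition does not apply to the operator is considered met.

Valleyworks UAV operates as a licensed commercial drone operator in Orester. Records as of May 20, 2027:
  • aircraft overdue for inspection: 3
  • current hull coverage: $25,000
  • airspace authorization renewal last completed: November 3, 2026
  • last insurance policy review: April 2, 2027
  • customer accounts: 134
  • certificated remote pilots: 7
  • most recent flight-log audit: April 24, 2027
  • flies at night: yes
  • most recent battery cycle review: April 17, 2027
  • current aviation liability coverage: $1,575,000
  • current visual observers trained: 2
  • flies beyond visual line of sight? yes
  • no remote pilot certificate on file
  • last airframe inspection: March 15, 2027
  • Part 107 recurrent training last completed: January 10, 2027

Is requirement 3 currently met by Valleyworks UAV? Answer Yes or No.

Yes

3. aircraft overdue for inspection 3 ≤ 3 → met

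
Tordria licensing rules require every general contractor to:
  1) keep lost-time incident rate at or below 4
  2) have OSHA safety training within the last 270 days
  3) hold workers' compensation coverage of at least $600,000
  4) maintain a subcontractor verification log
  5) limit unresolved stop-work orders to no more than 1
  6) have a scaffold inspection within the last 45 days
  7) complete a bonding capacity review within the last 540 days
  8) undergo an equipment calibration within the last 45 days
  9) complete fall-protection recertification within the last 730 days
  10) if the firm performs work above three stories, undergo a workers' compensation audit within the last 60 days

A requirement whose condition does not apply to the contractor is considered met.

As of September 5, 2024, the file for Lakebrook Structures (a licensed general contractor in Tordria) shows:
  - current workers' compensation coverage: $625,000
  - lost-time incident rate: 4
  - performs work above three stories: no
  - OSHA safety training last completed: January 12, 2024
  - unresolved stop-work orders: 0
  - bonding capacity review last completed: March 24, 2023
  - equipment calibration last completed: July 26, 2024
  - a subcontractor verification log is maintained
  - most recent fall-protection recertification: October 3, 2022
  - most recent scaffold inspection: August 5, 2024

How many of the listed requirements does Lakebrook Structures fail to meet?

1. lost-time incident rate 4 ≤ 4 → met
2. OSHA safety training 237 days ago vs limit 270 → met
3. workers' compensation coverage $625,000 ≥ $600,000 → met
4. subcontractor verification log present → met
5. unresolved stop-work orders 0 ≤ 1 → met
6. scaffold inspection 31 days ago vs limit 45 → met
7. bonding capacity review 531 days ago vs limit 540 → met
8. equipment calibration 41 days ago vs limit 45 → met
9. fall-protection recertification 703 days ago vs limit 730 → met
10. condition 'performs work above three stories' does not hold → requirement n/a → met
Not met: 0 of 10

0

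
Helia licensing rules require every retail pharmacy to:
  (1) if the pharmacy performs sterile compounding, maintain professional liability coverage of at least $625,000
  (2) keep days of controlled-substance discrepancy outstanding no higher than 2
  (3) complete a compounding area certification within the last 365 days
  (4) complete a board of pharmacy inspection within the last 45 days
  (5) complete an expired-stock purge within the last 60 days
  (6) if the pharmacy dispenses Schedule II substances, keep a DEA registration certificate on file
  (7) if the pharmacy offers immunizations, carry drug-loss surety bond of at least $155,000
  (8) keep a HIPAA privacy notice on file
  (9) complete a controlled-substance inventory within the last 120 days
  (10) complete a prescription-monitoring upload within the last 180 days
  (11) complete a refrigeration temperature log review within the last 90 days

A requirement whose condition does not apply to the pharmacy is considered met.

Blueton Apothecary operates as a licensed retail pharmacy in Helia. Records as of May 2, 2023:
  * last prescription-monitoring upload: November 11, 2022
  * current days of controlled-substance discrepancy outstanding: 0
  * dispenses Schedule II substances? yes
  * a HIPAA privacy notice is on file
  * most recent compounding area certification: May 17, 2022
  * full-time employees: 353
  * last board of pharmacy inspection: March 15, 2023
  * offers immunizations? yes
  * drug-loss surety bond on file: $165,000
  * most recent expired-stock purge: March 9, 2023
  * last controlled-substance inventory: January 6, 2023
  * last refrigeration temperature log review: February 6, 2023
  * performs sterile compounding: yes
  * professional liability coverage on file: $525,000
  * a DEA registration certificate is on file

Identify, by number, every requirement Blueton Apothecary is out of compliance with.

1, 4

1. condition 'performs sterile compounding' holds; professional liability coverage $525,000 < $625,000 → not met
2. days of controlled-substance discrepancy outstanding 0 ≤ 2 → met
3. compounding area certification 350 days ago vs limit 365 → met
4. board of pharmacy inspection 48 days ago vs limit 45 → not met
5. expired-stock purge 54 days ago vs limit 60 → met
6. condition 'dispenses Schedule II substances' holds; DEA registration certificate present → met
7. condition 'offers immunizations' holds; drug-loss surety bond $165,000 ≥ $155,000 → met
8. HIPAA privacy notice present → met
9. controlled-substance inventory 116 days ago vs limit 120 → met
10. prescription-monitoring upload 172 days ago vs limit 180 → met
11. refrigeration temperature log review 85 days ago vs limit 90 → met
Not met: 1, 4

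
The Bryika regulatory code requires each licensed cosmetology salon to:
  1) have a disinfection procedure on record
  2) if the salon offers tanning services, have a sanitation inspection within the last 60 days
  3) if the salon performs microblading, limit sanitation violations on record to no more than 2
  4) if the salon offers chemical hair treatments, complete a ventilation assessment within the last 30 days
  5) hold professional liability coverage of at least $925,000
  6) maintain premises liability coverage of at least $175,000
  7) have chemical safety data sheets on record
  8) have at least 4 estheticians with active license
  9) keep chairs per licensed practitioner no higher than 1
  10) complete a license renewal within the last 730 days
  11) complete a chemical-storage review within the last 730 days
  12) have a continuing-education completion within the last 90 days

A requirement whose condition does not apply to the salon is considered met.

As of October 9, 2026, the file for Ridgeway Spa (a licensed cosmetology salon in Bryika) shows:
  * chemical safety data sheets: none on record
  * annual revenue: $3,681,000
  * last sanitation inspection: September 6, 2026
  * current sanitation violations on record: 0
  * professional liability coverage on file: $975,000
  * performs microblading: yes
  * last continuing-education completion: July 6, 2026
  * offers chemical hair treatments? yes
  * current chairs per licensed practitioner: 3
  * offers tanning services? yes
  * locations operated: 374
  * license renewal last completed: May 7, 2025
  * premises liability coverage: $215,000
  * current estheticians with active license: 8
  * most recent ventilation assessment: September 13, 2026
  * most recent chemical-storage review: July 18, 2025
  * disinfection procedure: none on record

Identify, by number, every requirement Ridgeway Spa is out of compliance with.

1, 7, 9, 12

1. disinfection procedure absent → not met
2. condition 'offers tanning services' holds; sanitation inspection 33 days ago vs limit 60 → met
3. condition 'performs microblading' holds; sanitation violations on record 0 ≤ 2 → met
4. condition 'offers chemical hair treatments' holds; ventilation assessment 26 days ago vs limit 30 → met
5. professional liability coverage $975,000 ≥ $925,000 → met
6. premises liability coverage $215,000 ≥ $175,000 → met
7. chemical safety data sheets absent → not met
8. estheticians with active license 8 ≥ 4 → met
9. chairs per licensed practitioner 3 > 1 → not met
10. license renewal 520 days ago vs limit 730 → met
11. chemical-storage review 448 days ago vs limit 730 → met
12. continuing-education completion 95 days ago vs limit 90 → not met
Not met: 1, 7, 9, 12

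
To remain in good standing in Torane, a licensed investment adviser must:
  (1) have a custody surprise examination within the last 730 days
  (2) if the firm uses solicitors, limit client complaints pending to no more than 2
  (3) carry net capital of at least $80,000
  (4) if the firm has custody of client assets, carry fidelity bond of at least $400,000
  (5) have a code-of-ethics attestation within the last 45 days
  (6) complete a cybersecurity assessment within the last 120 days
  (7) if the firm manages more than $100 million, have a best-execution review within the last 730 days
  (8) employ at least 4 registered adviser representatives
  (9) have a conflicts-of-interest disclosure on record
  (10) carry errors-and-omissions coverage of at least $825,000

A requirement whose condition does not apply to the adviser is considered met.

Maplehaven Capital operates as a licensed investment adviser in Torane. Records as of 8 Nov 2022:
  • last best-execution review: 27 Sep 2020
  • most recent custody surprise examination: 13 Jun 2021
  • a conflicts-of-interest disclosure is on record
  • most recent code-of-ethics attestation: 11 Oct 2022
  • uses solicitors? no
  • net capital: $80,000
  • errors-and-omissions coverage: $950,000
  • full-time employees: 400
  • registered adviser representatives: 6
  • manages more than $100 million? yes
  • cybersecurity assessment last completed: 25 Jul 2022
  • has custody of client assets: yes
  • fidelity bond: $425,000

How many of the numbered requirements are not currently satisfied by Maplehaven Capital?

1. custody surprise examination 513 days ago vs limit 730 → met
2. condition 'uses solicitors' does not hold → requirement n/a → met
3. net capital $80,000 ≥ $80,000 → met
4. condition 'has custody of client assets' holds; fidelity bond $425,000 ≥ $400,000 → met
5. code-of-ethics attestation 28 days ago vs limit 45 → met
6. cybersecurity assessment 106 days ago vs limit 120 → met
7. condition 'manages more than $100 million' holds; best-execution review 772 days ago vs limit 730 → not met
8. registered adviser representatives 6 ≥ 4 → met
9. conflicts-of-interest disclosure present → met
10. errors-and-omissions coverage $950,000 ≥ $825,000 → met
Not met: 1 of 10

1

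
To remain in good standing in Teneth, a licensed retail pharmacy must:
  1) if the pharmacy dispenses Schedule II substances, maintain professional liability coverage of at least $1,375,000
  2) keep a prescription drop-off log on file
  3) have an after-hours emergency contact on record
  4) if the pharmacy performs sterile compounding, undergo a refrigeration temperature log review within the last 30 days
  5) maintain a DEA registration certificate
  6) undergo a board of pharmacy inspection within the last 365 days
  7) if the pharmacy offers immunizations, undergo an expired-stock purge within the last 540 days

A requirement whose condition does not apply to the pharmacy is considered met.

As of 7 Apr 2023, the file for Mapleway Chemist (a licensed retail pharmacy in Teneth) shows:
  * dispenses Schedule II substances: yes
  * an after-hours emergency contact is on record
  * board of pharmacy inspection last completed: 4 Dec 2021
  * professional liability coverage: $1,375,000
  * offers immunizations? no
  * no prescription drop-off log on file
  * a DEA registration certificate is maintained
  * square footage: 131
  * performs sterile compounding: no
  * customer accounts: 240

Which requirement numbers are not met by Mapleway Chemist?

2, 6

1. condition 'dispenses Schedule II substances' holds; professional liability coverage $1,375,000 ≥ $1,375,000 → met
2. prescription drop-off log absent → not met
3. after-hours emergency contact present → met
4. condition 'performs sterile compounding' does not hold → requirement n/a → met
5. DEA registration certificate present → met
6. board of pharmacy inspection 489 days ago vs limit 365 → not met
7. condition 'offers immunizations' does not hold → requirement n/a → met
Not met: 2, 6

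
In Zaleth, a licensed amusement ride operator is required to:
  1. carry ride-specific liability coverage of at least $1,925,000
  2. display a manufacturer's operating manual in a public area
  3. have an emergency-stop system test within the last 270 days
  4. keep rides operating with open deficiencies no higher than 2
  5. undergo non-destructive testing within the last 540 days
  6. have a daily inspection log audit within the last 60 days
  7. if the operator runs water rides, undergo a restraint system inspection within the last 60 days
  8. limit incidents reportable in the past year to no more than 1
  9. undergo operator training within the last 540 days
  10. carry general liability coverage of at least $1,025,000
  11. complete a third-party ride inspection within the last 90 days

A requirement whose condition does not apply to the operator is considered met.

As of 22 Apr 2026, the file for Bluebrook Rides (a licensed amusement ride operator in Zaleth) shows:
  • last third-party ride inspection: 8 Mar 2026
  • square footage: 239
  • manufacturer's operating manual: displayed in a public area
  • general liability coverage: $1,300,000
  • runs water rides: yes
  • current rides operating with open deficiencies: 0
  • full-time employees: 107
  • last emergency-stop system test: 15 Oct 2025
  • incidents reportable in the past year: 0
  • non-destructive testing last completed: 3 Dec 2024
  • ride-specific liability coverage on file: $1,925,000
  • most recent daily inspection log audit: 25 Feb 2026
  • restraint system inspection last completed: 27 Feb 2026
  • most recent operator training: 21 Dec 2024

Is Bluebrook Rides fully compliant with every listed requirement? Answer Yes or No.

Yes

1. ride-specific liability coverage $1,925,000 ≥ $1,925,000 → met
2. manufacturer's operating manual present → met
3. emergency-stop system test 189 days ago vs limit 270 → met
4. rides operating with open deficiencies 0 ≤ 2 → met
5. non-destructive testing 505 days ago vs limit 540 → met
6. daily inspection log audit 56 days ago vs limit 60 → met
7. condition 'runs water rides' holds; restraint system inspection 54 days ago vs limit 60 → met
8. incidents reportable in the past year 0 ≤ 1 → met
9. operator training 487 days ago vs limit 540 → met
10. general liability coverage $1,300,000 ≥ $1,025,000 → met
11. third-party ride inspection 45 days ago vs limit 90 → met
All met.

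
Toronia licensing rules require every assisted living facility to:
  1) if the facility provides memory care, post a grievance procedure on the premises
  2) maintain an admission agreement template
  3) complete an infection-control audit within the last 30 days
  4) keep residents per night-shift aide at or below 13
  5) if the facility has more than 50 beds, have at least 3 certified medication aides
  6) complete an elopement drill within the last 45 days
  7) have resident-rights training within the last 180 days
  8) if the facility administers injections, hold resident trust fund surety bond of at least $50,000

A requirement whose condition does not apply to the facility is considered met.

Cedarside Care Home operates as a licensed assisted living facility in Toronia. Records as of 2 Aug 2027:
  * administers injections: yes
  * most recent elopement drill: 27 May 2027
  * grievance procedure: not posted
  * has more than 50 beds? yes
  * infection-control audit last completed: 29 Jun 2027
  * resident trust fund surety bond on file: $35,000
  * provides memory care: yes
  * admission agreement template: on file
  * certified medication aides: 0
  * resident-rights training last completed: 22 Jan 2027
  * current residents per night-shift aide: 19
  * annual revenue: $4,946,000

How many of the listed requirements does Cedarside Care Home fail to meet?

7

1. condition 'provides memory care' holds; grievance procedure absent → not met
2. admission agreement template present → met
3. infection-control audit 34 days ago vs limit 30 → not met
4. residents per night-shift aide 19 > 13 → not met
5. condition 'has more than 50 beds' holds; certified medication aides 0 < 3 → not met
6. elopement drill 67 days ago vs limit 45 → not met
7. resident-rights training 192 days ago vs limit 180 → not met
8. condition 'administers injections' holds; resident trust fund surety bond $35,000 < $50,000 → not met
Not met: 7 of 8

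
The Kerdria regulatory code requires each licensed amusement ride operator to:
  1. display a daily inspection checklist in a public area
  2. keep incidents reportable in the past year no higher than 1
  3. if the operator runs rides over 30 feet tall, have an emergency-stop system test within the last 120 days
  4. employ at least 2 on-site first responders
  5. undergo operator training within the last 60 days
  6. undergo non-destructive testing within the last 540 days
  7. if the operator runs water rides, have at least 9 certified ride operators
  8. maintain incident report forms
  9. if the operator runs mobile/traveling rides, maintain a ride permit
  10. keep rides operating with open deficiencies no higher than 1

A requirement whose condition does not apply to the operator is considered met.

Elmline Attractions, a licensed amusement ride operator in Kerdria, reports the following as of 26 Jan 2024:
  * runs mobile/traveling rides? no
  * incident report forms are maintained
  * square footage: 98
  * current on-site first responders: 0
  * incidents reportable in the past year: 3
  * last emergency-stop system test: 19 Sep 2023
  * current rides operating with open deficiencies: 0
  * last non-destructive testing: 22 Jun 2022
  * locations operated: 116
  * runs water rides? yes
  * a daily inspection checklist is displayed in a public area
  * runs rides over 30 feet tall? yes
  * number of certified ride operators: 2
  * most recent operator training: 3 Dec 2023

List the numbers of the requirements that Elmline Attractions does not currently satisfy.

1. daily inspection checklist present → met
2. incidents reportable in the past year 3 > 1 → not met
3. condition 'runs rides over 30 feet tall' holds; emergency-stop system test 129 days ago vs limit 120 → not met
4. on-site first responders 0 < 2 → not met
5. operator training 54 days ago vs limit 60 → met
6. non-destructive testing 583 days ago vs limit 540 → not met
7. condition 'runs water rides' holds; certified ride operators 2 < 9 → not met
8. incident report forms present → met
9. condition 'runs mobile/traveling rides' does not hold → requirement n/a → met
10. rides operating with open deficiencies 0 ≤ 1 → met
Not met: 2, 3, 4, 6, 7

2, 3, 4, 6, 7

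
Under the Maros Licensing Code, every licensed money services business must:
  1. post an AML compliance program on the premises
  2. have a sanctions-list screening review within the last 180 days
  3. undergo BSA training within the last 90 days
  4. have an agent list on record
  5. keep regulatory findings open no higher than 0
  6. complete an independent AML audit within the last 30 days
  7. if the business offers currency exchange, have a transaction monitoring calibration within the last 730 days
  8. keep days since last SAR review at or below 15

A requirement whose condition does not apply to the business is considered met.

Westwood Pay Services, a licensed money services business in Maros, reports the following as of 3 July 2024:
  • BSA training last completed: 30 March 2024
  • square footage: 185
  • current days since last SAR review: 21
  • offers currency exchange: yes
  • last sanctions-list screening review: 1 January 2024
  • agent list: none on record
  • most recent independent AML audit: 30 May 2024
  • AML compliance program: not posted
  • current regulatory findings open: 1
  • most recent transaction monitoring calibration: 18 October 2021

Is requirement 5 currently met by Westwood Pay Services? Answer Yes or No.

5. regulatory findings open 1 > 0 → not met

No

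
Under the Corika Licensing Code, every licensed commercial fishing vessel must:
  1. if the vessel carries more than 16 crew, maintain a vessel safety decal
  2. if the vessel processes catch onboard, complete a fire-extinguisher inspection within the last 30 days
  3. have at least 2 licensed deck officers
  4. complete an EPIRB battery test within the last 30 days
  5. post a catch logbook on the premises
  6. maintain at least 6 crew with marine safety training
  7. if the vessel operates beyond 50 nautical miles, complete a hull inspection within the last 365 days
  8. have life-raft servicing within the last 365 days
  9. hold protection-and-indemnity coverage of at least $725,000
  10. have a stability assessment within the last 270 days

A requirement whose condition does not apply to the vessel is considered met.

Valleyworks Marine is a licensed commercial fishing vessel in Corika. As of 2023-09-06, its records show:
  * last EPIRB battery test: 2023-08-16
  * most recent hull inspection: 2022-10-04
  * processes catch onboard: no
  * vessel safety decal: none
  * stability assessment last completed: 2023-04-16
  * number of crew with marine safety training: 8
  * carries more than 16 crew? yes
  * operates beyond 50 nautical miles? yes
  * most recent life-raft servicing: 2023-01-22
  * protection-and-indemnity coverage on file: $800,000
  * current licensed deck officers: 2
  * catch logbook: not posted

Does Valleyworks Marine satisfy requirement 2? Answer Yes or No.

2. condition 'processes catch onboard' does not hold → requirement n/a → met

Yes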